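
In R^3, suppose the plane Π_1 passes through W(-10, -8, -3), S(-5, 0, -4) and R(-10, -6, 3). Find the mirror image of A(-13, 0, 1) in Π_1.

WS = (5, 8, -1), WR = (0, 2, 6); a normal to Π_1 is WS × WR = (50, -30, 10).
Using W: Π_1 has equation 50x - 30y + 10z = -290.
λ = (n·A − d)/|n|² = (-640 − (-290))/3500 = -1/10.
Reflection = A − 2λn = (-13, 0, 1) − (-1/5)·(50, -30, 10) = (-3, -6, 3).

(-3, -6, 3)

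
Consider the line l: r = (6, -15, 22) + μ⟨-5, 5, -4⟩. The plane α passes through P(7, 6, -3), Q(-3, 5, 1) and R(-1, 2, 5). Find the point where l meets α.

(-9, 0, 10)

PQ = (-10, -1, 4), PR = (-8, -4, 8); a normal to α is PQ × PR = (8, 48, 32).
Using P: α has equation 8x + 48y + 32z = 248.
Substitute r = (6, -15, 22) + t(-5, 5, -4) into the plane: 32 + 72t = 248, so t = 3.
Intersection: (6, -15, 22) + 3·(-5, 5, -4) = (-9, 0, 10).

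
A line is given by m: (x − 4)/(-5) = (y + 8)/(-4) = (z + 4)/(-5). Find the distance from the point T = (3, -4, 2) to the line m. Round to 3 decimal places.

m has direction (-5, -4, -5) through (4, -8, -4).
Taking (4, -8, -4) on m with direction v = (-5, -4, -5): w = T − (4, -8, -4) = (-1, 4, 6), and w × v = (4, -35, 24).
Distance = |w × v| / |v| = √1817 / √66 ≈ 5.247.

5.247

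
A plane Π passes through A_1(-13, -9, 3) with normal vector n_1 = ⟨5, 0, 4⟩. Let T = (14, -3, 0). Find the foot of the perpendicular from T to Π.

Π: n_1·r = n_1·A_1 gives 5x + 4z = -53.
Foot = T − λn with λ = (n·T − d)/|n|² = (70 − (-53))/41 = 3.
Foot = (14, -3, 0) − 3·(5, 0, 4) = (-1, -3, -12).

(-1, -3, -12)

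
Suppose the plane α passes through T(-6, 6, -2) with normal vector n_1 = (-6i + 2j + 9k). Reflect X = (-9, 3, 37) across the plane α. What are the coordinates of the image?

(27, -9, -17)

α: n_1·r = n_1·T gives -6x + 2y + 9z = 30.
λ = (n·X − d)/|n|² = (393 − 30)/121 = 3.
Reflection = X − 2λn = (-9, 3, 37) − 6·(-6, 2, 9) = (27, -9, -17).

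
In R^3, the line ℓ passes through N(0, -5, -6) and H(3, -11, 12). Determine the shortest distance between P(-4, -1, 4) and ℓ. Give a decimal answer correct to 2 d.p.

A direction vector for ℓ is H − N = (3, -6, 18).
Taking (0, -5, -6) on ℓ with direction v = (3, -6, 18): w = P − (0, -5, -6) = (-4, 4, 10), and w × v = (132, 102, 12).
Distance = |w × v| / |v| = √27972 / √369 ≈ 8.71.

8.71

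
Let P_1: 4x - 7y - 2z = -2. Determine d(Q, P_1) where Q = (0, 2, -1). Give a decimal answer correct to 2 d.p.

n·Q − d = (4)·(0) + (-7)·(2) + (-2)·(-1) − (-2) = -10; |n| = √69.
Distance = |-10| / √69 = 10/√69 ≈ 1.20.

1.20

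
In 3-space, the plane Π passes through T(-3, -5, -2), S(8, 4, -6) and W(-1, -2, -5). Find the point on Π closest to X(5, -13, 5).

TS = (11, 9, -4), TW = (2, 3, -3); a normal to Π is TS × TW = (-15, 25, 15).
Using T: Π has equation -15x + 25y + 15z = -110.
Foot = X − λn with λ = (n·X − d)/|n|² = (-325 − (-110))/1075 = -1/5.
Foot = (5, -13, 5) − (-1/5)·(-15, 25, 15) = (2, -8, 8).

(2, -8, 8)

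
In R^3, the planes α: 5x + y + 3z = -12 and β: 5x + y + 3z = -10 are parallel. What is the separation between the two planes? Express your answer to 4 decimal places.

0.3381

Same normal n = (5, 1, 3) with |n| = √35; distance = |-12 − (-10)| / |n| = 2/√35 ≈ 0.3381.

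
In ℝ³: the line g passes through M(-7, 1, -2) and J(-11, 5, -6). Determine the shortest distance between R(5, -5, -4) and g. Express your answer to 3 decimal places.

A direction vector for g is J − M = (-4, 4, -4).
Taking (-7, 1, -2) on g with direction v = (-4, 4, -4): w = R − (-7, 1, -2) = (12, -6, -2), and w × v = (32, 56, 24).
Distance = |w × v| / |v| = √4736 / √48 ≈ 9.933.

9.933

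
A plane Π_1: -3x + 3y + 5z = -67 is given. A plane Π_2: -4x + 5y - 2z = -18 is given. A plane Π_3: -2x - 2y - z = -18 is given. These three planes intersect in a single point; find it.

Solving the 3×3 linear system -3x + 3y + 5z = -67, -4x + 5y - 2z = -18, -2x - 2y - z = -18 (e.g. by elimination or Cramer's rule, determinant = 117) gives (11, 2, -8).

(11, 2, -8)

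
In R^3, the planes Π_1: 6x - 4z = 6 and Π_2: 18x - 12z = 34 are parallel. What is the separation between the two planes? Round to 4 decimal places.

Rescale Π_2 by 1/3: 6x - 4z = 34/3. Then distance = |6 − (34/3)| / √52 ≈ 0.7396.

0.7396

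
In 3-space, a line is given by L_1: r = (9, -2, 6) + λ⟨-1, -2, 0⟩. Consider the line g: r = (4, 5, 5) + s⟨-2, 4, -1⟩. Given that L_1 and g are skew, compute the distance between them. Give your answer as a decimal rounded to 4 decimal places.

Common perpendicular direction n = (-1, -2, 0) × (-2, 4, -1) = (2, -1, -8).
With w = (4, 5, 5) − (9, -2, 6) = (-5, 7, -1), w · n = -9.
Distance = |w · n| / |n| = |-9| / √69 ≈ 1.0835.

1.0835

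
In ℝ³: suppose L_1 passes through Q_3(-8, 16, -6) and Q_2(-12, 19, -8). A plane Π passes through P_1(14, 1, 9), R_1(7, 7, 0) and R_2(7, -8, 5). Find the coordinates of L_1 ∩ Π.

(8, 4, 2)

A direction vector for L_1 is Q_2 − Q_3 = (-4, 3, -2).
P_1R_1 = (-7, 6, -9), P_1R_2 = (-7, -9, -4); a normal to Π is P_1R_1 × P_1R_2 = (-105, 35, 105).
Using P_1: Π has equation -105x + 35y + 105z = -490.
Substitute r = (-8, 16, -6) + t(-4, 3, -2) into the plane: 770 + 315t = -490, so t = -4.
Intersection: (-8, 16, -6) + (-4)·(-4, 3, -2) = (8, 4, 2).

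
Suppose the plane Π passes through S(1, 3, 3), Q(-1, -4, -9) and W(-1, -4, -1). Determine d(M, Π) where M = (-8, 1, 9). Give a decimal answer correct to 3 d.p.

SQ = (-2, -7, -12), SW = (-2, -7, -4); a normal to Π is SQ × SW = (-56, 16, 0).
Using S: Π has equation -56x + 16y = -8.
n·M − d = (-56)·(-8) + (16)·(1) + (0)·(9) − (-8) = 472; |n| = √3392.
Distance = |472| / √3392 = 472/√3392 ≈ 8.104.

8.104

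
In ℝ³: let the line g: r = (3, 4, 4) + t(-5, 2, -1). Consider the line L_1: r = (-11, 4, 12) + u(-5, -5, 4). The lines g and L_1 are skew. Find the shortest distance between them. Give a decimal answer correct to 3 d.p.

5.520

Common perpendicular direction n = (-5, 2, -1) × (-5, -5, 4) = (3, 25, 35).
With w = (-11, 4, 12) − (3, 4, 4) = (-14, 0, 8), w · n = 238.
Distance = |w · n| / |n| = |238| / √1859 ≈ 5.520.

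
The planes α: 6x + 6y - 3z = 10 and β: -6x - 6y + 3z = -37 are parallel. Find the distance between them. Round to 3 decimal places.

3.000

Rescale β by 1/(-1): 6x + 6y - 3z = 37. Then distance = |10 − 37| / √81 ≈ 3.000.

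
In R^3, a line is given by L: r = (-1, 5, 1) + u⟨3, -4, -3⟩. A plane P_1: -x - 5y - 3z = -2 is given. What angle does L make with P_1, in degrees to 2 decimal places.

48.91

sin θ = |n·v| / (|n||v|) = |26| / (√35 · √34) = 0.75370.
θ ≈ 48.91°.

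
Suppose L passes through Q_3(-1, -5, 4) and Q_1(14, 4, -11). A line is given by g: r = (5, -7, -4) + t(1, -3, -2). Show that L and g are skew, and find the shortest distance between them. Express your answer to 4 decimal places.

A direction vector for L is Q_1 − Q_3 = (15, 9, -15).
Common perpendicular direction n = (15, 9, -15) × (1, -3, -2) = (-63, 15, -54).
With w = (5, -7, -4) − (-1, -5, 4) = (6, -2, -8), w · n = 24.
Since n ≠ 0 the lines are not parallel, and w · n = 24 ≠ 0 so they do not intersect; hence they are skew.
Distance = |w · n| / |n| = |24| / √7110 ≈ 0.2846.

0.2846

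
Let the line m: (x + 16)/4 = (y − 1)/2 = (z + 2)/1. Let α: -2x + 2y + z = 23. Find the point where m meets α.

m has direction (4, 2, 1) through (-16, 1, -2).
Substitute r = (-16, 1, -2) + t(4, 2, 1) into the plane: 32 + (-3)t = 23, so t = 3.
Intersection: (-16, 1, -2) + 3·(4, 2, 1) = (-4, 7, 1).

(-4, 7, 1)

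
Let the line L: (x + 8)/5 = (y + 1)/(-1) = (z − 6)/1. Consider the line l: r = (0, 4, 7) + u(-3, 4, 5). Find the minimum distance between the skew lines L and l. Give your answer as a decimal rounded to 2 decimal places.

L has direction (5, -1, 1) through (-8, -1, 6).
Common perpendicular direction n = (5, -1, 1) × (-3, 4, 5) = (-9, -28, 17).
With w = (0, 4, 7) − (-8, -1, 6) = (8, 5, 1), w · n = -195.
Distance = |w · n| / |n| = |-195| / √1154 ≈ 5.74.

5.74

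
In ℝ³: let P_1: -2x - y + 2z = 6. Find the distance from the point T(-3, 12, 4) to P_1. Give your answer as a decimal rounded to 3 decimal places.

n·T − d = (-2)·(-3) + (-1)·(12) + (2)·(4) − 6 = -4; |n| = √9.
Distance = |-4| / √9 = 4/√9 ≈ 1.333.

1.333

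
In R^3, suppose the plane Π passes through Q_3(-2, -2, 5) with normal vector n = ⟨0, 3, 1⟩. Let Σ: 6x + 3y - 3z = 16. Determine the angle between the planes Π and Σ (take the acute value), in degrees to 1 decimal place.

75.0

Π: n·r = n·Q_3 gives 3y + z = -1.
cos θ = |n₁·n₂| / (|n₁||n₂|) = |6| / (√10 · √54).
θ = arccos(0.25820) ≈ 75.0°.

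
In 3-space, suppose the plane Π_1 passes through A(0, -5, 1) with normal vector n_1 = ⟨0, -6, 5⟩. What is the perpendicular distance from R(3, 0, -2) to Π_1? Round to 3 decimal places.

5.762

Π_1: n_1·r = n_1·A gives -6y + 5z = 35.
n·R − d = (0)·(3) + (-6)·(0) + (5)·(-2) − 35 = -45; |n| = √61.
Distance = |-45| / √61 = 45/√61 ≈ 5.762.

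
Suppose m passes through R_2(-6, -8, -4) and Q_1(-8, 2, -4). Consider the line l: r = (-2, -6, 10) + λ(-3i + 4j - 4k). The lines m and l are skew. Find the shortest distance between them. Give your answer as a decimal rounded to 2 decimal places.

A direction vector for m is Q_1 − R_2 = (-2, 10, 0).
Common perpendicular direction n = (-2, 10, 0) × (-3, 4, -4) = (-40, -8, 22).
With w = (-2, -6, 10) − (-6, -8, -4) = (4, 2, 14), w · n = 132.
Distance = |w · n| / |n| = |132| / √2148 ≈ 2.85.

2.85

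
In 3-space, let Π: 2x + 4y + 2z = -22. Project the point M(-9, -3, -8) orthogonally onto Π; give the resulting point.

Foot = M − λn with λ = (n·M − d)/|n|² = (-46 − (-22))/24 = -1.
Foot = (-9, -3, -8) − (-1)·(2, 4, 2) = (-7, 1, -6).

(-7, 1, -6)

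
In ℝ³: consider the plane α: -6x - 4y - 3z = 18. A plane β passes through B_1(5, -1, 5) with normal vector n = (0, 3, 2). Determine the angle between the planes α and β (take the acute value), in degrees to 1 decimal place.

β: n·r = n·B_1 gives 3y + 2z = 7.
cos θ = |n₁·n₂| / (|n₁||n₂|) = |-18| / (√61 · √13).
θ = arccos(0.63920) ≈ 50.3°.

50.3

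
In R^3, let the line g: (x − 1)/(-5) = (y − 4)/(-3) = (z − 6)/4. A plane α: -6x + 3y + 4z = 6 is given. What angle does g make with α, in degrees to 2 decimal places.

g has direction (-5, -3, 4) through (1, 4, 6).
sin θ = |n·v| / (|n||v|) = |37| / (√61 · √50) = 0.66996.
θ ≈ 42.06°.

42.06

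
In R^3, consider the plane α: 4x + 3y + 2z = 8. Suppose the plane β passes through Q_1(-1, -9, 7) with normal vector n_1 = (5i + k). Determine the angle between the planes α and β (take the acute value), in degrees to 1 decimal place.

β: n_1·r = n_1·Q_1 gives 5x + z = 2.
cos θ = |n₁·n₂| / (|n₁||n₂|) = |22| / (√29 · √26).
θ = arccos(0.80119) ≈ 36.8°.

36.8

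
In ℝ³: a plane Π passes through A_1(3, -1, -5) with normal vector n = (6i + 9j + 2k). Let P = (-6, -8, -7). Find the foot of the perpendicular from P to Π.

(0, 1, -5)

Π: n·r = n·A_1 gives 6x + 9y + 2z = -1.
Foot = P − λn with λ = (n·P − d)/|n|² = (-122 − (-1))/121 = -1.
Foot = (-6, -8, -7) − (-1)·(6, 9, 2) = (0, 1, -5).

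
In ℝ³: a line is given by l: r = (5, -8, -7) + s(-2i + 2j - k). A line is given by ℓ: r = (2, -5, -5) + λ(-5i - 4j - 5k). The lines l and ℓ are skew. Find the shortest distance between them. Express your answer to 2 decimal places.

Common perpendicular direction n = (-2, 2, -1) × (-5, -4, -5) = (-14, -5, 18).
With w = (2, -5, -5) − (5, -8, -7) = (-3, 3, 2), w · n = 63.
Distance = |w · n| / |n| = |63| / √545 ≈ 2.70.

2.70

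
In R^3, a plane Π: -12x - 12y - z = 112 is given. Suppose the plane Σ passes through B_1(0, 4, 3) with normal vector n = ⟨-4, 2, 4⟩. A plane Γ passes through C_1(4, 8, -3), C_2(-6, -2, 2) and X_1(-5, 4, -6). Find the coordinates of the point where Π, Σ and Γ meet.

(-9, 0, -4)

Σ: n·r = n·B_1 gives -4x + 2y + 4z = 20.
C_1C_2 = (-10, -10, 5), C_1X_1 = (-9, -4, -3); a normal to Γ is C_1C_2 × C_1X_1 = (50, -75, -50).
Using C_1: Γ has equation 50x - 75y - 50z = -250.
Solving the 3×3 linear system -12x - 12y - z = 112, -4x + 2y + 4z = 20, 50x - 75y - 50z = -250 (e.g. by elimination or Cramer's rule, determinant = -2600) gives (-9, 0, -4).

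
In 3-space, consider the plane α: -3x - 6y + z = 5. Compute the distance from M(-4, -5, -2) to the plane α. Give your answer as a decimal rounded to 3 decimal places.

n·M − d = (-3)·(-4) + (-6)·(-5) + (1)·(-2) − 5 = 35; |n| = √46.
Distance = |35| / √46 = 35/√46 ≈ 5.160.

5.160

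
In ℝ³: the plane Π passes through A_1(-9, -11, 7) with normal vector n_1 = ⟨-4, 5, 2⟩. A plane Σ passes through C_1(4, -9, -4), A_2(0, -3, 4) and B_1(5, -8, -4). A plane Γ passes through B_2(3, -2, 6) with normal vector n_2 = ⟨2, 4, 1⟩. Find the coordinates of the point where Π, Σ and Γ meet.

Π: n_1·r = n_1·A_1 gives -4x + 5y + 2z = -5.
C_1A_2 = (-4, 6, 8), C_1B_1 = (1, 1, 0); a normal to Σ is C_1A_2 × C_1B_1 = (-8, 8, -10).
Using C_1: Σ has equation -8x + 8y - 10z = -64.
Γ: n_2·r = n_2·B_2 gives 2x + 4y + z = 4.
Solving the 3×3 linear system -4x + 5y + 2z = -5, -8x + 8y - 10z = -64, 2x + 4y + z = 4 (e.g. by elimination or Cramer's rule, determinant = -348) gives (2, -1, 4).

(2, -1, 4)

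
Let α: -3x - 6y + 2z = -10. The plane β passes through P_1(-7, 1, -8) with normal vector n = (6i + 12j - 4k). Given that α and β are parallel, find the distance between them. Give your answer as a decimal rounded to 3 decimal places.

β: n·r = n·P_1 gives 6x + 12y - 4z = 2.
Rescale β by 1/(-2): -3x - 6y + 2z = -1. Then distance = |-10 − (-1)| / √49 ≈ 1.286.

1.286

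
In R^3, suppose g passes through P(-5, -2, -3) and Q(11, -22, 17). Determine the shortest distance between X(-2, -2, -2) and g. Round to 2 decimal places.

A direction vector for g is Q − P = (16, -20, 20).
Taking (-5, -2, -3) on g with direction v = (16, -20, 20): w = X − (-5, -2, -3) = (3, 0, 1), and w × v = (20, -44, -60).
Distance = |w × v| / |v| = √5936 / √1056 ≈ 2.37.

2.37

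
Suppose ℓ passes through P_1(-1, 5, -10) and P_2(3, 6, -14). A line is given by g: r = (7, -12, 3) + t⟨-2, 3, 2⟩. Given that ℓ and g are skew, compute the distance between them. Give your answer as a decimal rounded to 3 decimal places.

14.849

A direction vector for ℓ is P_2 − P_1 = (4, 1, -4).
Common perpendicular direction n = (4, 1, -4) × (-2, 3, 2) = (14, 0, 14).
With w = (7, -12, 3) − (-1, 5, -10) = (8, -17, 13), w · n = 294.
Distance = |w · n| / |n| = |294| / √392 ≈ 14.849.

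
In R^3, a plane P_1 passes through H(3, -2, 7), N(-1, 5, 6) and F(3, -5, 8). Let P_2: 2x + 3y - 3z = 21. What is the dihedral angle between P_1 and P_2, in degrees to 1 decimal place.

HN = (-4, 7, -1), HF = (0, -3, 1); a normal to P_1 is HN × HF = (4, 4, 12).
Using H: P_1 has equation 4x + 4y + 12z = 88.
cos θ = |n₁·n₂| / (|n₁||n₂|) = |-16| / (√176 · √22).
θ = arccos(0.25713) ≈ 75.1°.

75.1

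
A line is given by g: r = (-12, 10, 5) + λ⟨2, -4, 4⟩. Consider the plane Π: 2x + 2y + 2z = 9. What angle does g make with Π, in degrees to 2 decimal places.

sin θ = |n·v| / (|n||v|) = |4| / (√12 · √36) = 0.19245.
θ ≈ 11.10°.

11.10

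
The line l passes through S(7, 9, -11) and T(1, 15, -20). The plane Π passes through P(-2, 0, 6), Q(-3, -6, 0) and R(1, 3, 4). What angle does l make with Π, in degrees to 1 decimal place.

A direction vector for l is T − S = (-6, 6, -9).
PQ = (-1, -6, -6), PR = (3, 3, -2); a normal to Π is PQ × PR = (30, -20, 15).
Using P: Π has equation 30x - 20y + 15z = 30.
sin θ = |n·v| / (|n||v|) = |-435| / (√1525 · √153) = 0.90055.
θ ≈ 64.2°.

64.2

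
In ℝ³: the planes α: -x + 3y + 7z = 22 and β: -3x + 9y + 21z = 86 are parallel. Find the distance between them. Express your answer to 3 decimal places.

Rescale β by 1/3: -x + 3y + 7z = 86/3. Then distance = |22 − (86/3)| / √59 ≈ 0.868.

0.868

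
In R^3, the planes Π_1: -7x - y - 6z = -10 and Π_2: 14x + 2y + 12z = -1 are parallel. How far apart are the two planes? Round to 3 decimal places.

Rescale Π_2 by 1/(-2): -7x - y - 6z = 1/2. Then distance = |-10 − (1/2)| / √86 ≈ 1.132.

1.132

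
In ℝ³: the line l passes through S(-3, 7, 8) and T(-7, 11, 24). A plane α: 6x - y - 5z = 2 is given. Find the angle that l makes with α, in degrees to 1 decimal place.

A direction vector for l is T − S = (-4, 4, 16).
sin θ = |n·v| / (|n||v|) = |-108| / (√62 · √288) = 0.80822.
θ ≈ 53.9°.

53.9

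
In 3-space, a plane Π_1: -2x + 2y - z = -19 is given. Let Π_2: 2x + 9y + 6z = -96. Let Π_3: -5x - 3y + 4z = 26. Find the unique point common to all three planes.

(0, -10, -1)

Solving the 3×3 linear system -2x + 2y - z = -19, 2x + 9y + 6z = -96, -5x - 3y + 4z = 26 (e.g. by elimination or Cramer's rule, determinant = -223) gives (0, -10, -1).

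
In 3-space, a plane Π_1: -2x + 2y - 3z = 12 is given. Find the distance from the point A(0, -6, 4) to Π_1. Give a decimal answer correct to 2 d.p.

8.73

n·A − d = (-2)·(0) + (2)·(-6) + (-3)·(4) − 12 = -36; |n| = √17.
Distance = |-36| / √17 = 36/√17 ≈ 8.73.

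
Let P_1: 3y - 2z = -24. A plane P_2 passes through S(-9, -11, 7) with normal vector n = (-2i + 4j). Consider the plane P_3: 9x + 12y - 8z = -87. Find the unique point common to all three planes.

(1, -6, 3)

P_2: n·r = n·S gives -2x + 4y = -26.
Solving the 3×3 linear system 3y - 2z = -24, -2x + 4y = -26, 9x + 12y - 8z = -87 (e.g. by elimination or Cramer's rule, determinant = 72) gives (1, -6, 3).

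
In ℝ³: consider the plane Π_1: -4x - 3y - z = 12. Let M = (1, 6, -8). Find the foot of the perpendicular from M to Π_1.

(-3, 3, -9)

Foot = M − λn with λ = (n·M − d)/|n|² = (-14 − 12)/26 = -1.
Foot = (1, 6, -8) − (-1)·(-4, -3, -1) = (-3, 3, -9).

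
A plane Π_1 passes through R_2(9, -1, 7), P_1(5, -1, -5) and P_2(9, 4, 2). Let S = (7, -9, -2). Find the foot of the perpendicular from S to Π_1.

R_2P_1 = (-4, 0, -12), R_2P_2 = (0, 5, -5); a normal to Π_1 is R_2P_1 × R_2P_2 = (60, -20, -20).
Using R_2: Π_1 has equation 60x - 20y - 20z = 420.
Foot = S − λn with λ = (n·S − d)/|n|² = (640 − 420)/4400 = 1/20.
Foot = (7, -9, -2) − (1/20)·(60, -20, -20) = (4, -8, -1).

(4, -8, -1)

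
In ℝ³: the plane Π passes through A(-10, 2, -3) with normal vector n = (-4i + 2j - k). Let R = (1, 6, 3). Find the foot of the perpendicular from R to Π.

Π: n·r = n·A gives -4x + 2y - z = 47.
Foot = R − λn with λ = (n·R − d)/|n|² = (5 − 47)/21 = -2.
Foot = (1, 6, 3) − (-2)·(-4, 2, -1) = (-7, 10, 1).

(-7, 10, 1)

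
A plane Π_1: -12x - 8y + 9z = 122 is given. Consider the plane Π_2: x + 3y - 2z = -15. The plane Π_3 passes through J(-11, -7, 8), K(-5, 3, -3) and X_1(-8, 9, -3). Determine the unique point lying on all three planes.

JK = (6, 10, -11), JX_1 = (3, 16, -11); a normal to Π_3 is JK × JX_1 = (66, 33, 66).
Using J: Π_3 has equation 66x + 33y + 66z = -429.
Solving the 3×3 linear system -12x - 8y + 9z = 122, x + 3y - 2z = -15, 66x + 33y + 66z = -429 (e.g. by elimination or Cramer's rule, determinant = -3069) gives (-8, -1, 2).

(-8, -1, 2)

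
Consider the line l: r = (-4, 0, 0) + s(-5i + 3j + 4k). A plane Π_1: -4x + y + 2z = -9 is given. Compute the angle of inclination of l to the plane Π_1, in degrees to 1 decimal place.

73.1

sin θ = |n·v| / (|n||v|) = |31| / (√21 · √50) = 0.95668.
θ ≈ 73.1°.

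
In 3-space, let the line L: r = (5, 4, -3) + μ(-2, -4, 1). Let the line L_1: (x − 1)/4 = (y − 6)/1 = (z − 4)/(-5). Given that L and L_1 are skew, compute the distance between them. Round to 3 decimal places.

L_1 has direction (4, 1, -5) through (1, 6, 4).
Common perpendicular direction n = (-2, -4, 1) × (4, 1, -5) = (19, -6, 14).
With w = (1, 6, 4) − (5, 4, -3) = (-4, 2, 7), w · n = 10.
Distance = |w · n| / |n| = |10| / √593 ≈ 0.411.

0.411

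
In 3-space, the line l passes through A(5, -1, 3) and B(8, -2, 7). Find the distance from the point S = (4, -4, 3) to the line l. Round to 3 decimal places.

3.162

A direction vector for l is B − A = (3, -1, 4).
Taking (5, -1, 3) on l with direction v = (3, -1, 4): w = S − (5, -1, 3) = (-1, -3, 0), and w × v = (-12, 4, 10).
Distance = |w × v| / |v| = √260 / √26 ≈ 3.162.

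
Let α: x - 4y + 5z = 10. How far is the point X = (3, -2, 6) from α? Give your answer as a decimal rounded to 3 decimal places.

n·X − d = (1)·(3) + (-4)·(-2) + (5)·(6) − 10 = 31; |n| = √42.
Distance = |31| / √42 = 31/√42 ≈ 4.783.

4.783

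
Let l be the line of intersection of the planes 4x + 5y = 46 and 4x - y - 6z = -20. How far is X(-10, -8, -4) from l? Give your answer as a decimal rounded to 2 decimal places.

Direction of l: (4, 5, 0) × (4, -1, -6) = (-30, 24, -24).
A point on l: solving the two plane equations with x = 9 gives (9, 2, 9).
Taking (9, 2, 9) on l with direction v = (-30, 24, -24): w = X − (9, 2, 9) = (-19, -10, -13), and w × v = (552, -66, -756).
Distance = |w × v| / |v| = √880596 / √2052 ≈ 20.72.

20.72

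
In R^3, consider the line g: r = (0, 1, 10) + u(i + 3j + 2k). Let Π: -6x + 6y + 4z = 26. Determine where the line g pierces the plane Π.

(-1, -2, 8)

Substitute r = (0, 1, 10) + t(1, 3, 2) into the plane: 46 + 20t = 26, so t = -1.
Intersection: (0, 1, 10) + (-1)·(1, 3, 2) = (-1, -2, 8).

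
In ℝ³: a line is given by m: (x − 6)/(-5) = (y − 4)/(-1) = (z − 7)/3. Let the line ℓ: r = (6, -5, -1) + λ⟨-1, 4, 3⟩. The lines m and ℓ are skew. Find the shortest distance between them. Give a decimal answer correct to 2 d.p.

m has direction (-5, -1, 3) through (6, 4, 7).
Common perpendicular direction n = (-5, -1, 3) × (-1, 4, 3) = (-15, 12, -21).
With w = (6, -5, -1) − (6, 4, 7) = (0, -9, -8), w · n = 60.
Distance = |w · n| / |n| = |60| / √810 ≈ 2.11.

2.11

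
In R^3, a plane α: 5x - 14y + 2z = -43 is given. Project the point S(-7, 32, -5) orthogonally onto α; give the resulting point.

Foot = S − λn with λ = (n·S − d)/|n|² = (-493 − (-43))/225 = -2.
Foot = (-7, 32, -5) − (-2)·(5, -14, 2) = (3, 4, -1).

(3, 4, -1)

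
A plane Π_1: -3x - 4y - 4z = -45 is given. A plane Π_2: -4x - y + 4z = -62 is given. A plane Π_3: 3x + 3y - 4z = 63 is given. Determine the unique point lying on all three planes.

(11, 6, -3)

Solving the 3×3 linear system -3x - 4y - 4z = -45, -4x - y + 4z = -62, 3x + 3y - 4z = 63 (e.g. by elimination or Cramer's rule, determinant = 76) gives (11, 6, -3).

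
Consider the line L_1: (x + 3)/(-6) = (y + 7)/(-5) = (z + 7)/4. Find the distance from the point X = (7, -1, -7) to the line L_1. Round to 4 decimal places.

5.5502

L_1 has direction (-6, -5, 4) through (-3, -7, -7).
Taking (-3, -7, -7) on L_1 with direction v = (-6, -5, 4): w = X − (-3, -7, -7) = (10, 6, 0), and w × v = (24, -40, -14).
Distance = |w × v| / |v| = √2372 / √77 ≈ 5.5502.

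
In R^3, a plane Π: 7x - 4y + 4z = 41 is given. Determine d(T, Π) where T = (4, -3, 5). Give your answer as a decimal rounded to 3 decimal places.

2.111

n·T − d = (7)·(4) + (-4)·(-3) + (4)·(5) − 41 = 19; |n| = √81.
Distance = |19| / √81 = 19/√81 ≈ 2.111.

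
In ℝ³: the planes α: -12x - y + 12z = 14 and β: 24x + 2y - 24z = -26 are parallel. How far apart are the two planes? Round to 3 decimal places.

0.059

Rescale β by 1/(-2): -12x - y + 12z = 13. Then distance = |14 − 13| / √289 ≈ 0.059.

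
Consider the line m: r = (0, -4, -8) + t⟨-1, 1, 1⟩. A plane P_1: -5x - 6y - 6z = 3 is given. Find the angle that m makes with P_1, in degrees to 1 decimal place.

sin θ = |n·v| / (|n||v|) = |-7| / (√97 · √3) = 0.41035.
θ ≈ 24.2°.

24.2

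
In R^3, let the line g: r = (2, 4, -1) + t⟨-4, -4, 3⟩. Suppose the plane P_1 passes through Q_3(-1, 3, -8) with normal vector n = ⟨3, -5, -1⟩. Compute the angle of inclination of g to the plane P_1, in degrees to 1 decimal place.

P_1: n·r = n·Q_3 gives 3x - 5y - z = -10.
sin θ = |n·v| / (|n||v|) = |5| / (√35 · √41) = 0.13199.
θ ≈ 7.6°.

7.6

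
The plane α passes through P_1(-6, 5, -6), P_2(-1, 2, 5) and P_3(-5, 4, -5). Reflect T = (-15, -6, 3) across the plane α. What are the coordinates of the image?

P_1P_2 = (5, -3, 11), P_1P_3 = (1, -1, 1); a normal to α is P_1P_2 × P_1P_3 = (8, 6, -2).
Using P_1: α has equation 8x + 6y - 2z = -6.
λ = (n·T − d)/|n|² = (-162 − (-6))/104 = -3/2.
Reflection = T − 2λn = (-15, -6, 3) − (-3)·(8, 6, -2) = (9, 12, -3).

(9, 12, -3)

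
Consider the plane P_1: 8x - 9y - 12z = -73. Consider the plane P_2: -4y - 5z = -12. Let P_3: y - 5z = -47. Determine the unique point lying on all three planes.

(-5, -7, 8)

Solving the 3×3 linear system 8x - 9y - 12z = -73, -4y - 5z = -12, y - 5z = -47 (e.g. by elimination or Cramer's rule, determinant = 200) gives (-5, -7, 8).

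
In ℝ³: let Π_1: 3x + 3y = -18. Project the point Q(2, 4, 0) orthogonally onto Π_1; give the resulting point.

(-4, -2, 0)

Foot = Q − λn with λ = (n·Q − d)/|n|² = (18 − (-18))/18 = 2.
Foot = (2, 4, 0) − 2·(3, 3, 0) = (-4, -2, 0).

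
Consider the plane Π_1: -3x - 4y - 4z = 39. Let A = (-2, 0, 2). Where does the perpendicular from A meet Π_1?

Foot = A − λn with λ = (n·A − d)/|n|² = (-2 − 39)/41 = -1.
Foot = (-2, 0, 2) − (-1)·(-3, -4, -4) = (-5, -4, -2).

(-5, -4, -2)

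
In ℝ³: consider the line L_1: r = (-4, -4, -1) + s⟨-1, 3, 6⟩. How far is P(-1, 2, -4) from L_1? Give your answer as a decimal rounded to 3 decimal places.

Taking (-4, -4, -1) on L_1 with direction v = (-1, 3, 6): w = P − (-4, -4, -1) = (3, 6, -3), and w × v = (45, -15, 15).
Distance = |w × v| / |v| = √2475 / √46 ≈ 7.335.

7.335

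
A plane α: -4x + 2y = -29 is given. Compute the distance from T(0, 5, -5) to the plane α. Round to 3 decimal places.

8.721

n·T − d = (-4)·(0) + (2)·(5) + (0)·(-5) − (-29) = 39; |n| = √20.
Distance = |39| / √20 = 39/√20 ≈ 8.721.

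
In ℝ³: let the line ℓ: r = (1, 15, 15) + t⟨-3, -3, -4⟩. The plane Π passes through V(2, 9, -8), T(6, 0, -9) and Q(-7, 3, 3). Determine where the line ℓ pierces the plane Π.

VT = (4, -9, -1), VQ = (-9, -6, 11); a normal to Π is VT × VQ = (-105, -35, -105).
Using V: Π has equation -105x - 35y - 105z = 315.
Substitute r = (1, 15, 15) + t(-3, -3, -4) into the plane: -2205 + 840t = 315, so t = 3.
Intersection: (1, 15, 15) + 3·(-3, -3, -4) = (-8, 6, 3).

(-8, 6, 3)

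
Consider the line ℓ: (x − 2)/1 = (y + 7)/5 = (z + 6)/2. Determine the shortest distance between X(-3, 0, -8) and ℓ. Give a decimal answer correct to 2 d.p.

7.45

ℓ has direction (1, 5, 2) through (2, -7, -6).
Taking (2, -7, -6) on ℓ with direction v = (1, 5, 2): w = X − (2, -7, -6) = (-5, 7, -2), and w × v = (24, 8, -32).
Distance = |w × v| / |v| = √1664 / √30 ≈ 7.45.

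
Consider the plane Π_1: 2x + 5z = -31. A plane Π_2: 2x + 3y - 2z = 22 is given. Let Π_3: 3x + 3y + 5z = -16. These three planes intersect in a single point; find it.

Solving the 3×3 linear system 2x + 5z = -31, 2x + 3y - 2z = 22, 3x + 3y + 5z = -16 (e.g. by elimination or Cramer's rule, determinant = 27) gives (-3, 6, -5).

(-3, 6, -5)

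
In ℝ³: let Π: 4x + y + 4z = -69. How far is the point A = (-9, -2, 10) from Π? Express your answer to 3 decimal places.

12.360

n·A − d = (4)·(-9) + (1)·(-2) + (4)·(10) − (-69) = 71; |n| = √33.
Distance = |71| / √33 = 71/√33 ≈ 12.360.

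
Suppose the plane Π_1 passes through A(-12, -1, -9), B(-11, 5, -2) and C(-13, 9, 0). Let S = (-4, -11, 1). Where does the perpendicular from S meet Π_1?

(0, -7, -3)

AB = (1, 6, 7), AC = (-1, 10, 9); a normal to Π_1 is AB × AC = (-16, -16, 16).
Using A: Π_1 has equation -16x - 16y + 16z = 64.
Foot = S − λn with λ = (n·S − d)/|n|² = (256 − 64)/768 = 1/4.
Foot = (-4, -11, 1) − (1/4)·(-16, -16, 16) = (0, -7, -3).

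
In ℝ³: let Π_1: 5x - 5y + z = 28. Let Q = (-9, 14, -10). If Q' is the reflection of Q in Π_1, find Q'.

λ = (n·Q − d)/|n|² = (-125 − 28)/51 = -3.
Reflection = Q − 2λn = (-9, 14, -10) − (-6)·(5, -5, 1) = (21, -16, -4).

(21, -16, -4)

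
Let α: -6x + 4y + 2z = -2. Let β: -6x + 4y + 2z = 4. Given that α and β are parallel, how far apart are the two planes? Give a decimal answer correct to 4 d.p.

Same normal n = (-6, 4, 2) with |n| = √56; distance = |-2 − 4| / |n| = 6/√56 ≈ 0.8018.

0.8018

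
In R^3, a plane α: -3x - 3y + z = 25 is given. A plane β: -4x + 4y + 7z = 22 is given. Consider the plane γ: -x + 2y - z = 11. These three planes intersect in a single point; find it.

(-9, 0, -2)

Solving the 3×3 linear system -3x - 3y + z = 25, -4x + 4y + 7z = 22, -x + 2y - z = 11 (e.g. by elimination or Cramer's rule, determinant = 83) gives (-9, 0, -2).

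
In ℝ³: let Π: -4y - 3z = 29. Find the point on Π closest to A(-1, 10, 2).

(-1, -2, -7)

Foot = A − λn with λ = (n·A − d)/|n|² = (-46 − 29)/25 = -3.
Foot = (-1, 10, 2) − (-3)·(0, -4, -3) = (-1, -2, -7).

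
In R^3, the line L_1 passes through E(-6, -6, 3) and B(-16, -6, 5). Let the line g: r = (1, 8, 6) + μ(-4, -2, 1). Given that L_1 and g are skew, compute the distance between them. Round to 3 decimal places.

5.660

A direction vector for L_1 is B − E = (-10, 0, 2).
Common perpendicular direction n = (-10, 0, 2) × (-4, -2, 1) = (4, 2, 20).
With w = (1, 8, 6) − (-6, -6, 3) = (7, 14, 3), w · n = 116.
Distance = |w · n| / |n| = |116| / √420 ≈ 5.660.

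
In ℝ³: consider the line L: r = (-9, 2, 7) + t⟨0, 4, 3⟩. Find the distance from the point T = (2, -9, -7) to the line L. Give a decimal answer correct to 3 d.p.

Taking (-9, 2, 7) on L with direction v = (0, 4, 3): w = T − (-9, 2, 7) = (11, -11, -14), and w × v = (23, -33, 44).
Distance = |w × v| / |v| = √3554 / √25 ≈ 11.923.

11.923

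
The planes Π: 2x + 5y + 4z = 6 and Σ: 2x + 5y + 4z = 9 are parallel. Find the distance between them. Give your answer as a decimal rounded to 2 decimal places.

Same normal n = (2, 5, 4) with |n| = √45; distance = |6 − 9| / |n| = 3/√45 ≈ 0.45.

0.45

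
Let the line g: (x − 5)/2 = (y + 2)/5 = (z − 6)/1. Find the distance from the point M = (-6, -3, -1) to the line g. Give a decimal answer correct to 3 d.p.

g has direction (2, 5, 1) through (5, -2, 6).
Taking (5, -2, 6) on g with direction v = (2, 5, 1): w = M − (5, -2, 6) = (-11, -1, -7), and w × v = (34, -3, -53).
Distance = |w × v| / |v| = √3974 / √30 ≈ 11.509.

11.509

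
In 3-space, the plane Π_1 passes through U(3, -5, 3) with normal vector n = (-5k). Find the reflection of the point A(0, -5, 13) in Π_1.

Π_1: n·r = n·U gives -5z = -15.
λ = (n·A − d)/|n|² = (-65 − (-15))/25 = -2.
Reflection = A − 2λn = (0, -5, 13) − (-4)·(0, 0, -5) = (0, -5, -7).

(0, -5, -7)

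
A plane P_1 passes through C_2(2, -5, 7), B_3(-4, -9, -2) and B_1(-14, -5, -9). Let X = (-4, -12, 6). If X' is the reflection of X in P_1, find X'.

C_2B_3 = (-6, -4, -9), C_2B_1 = (-16, 0, -16); a normal to P_1 is C_2B_3 × C_2B_1 = (64, 48, -64).
Using C_2: P_1 has equation 64x + 48y - 64z = -560.
λ = (n·X − d)/|n|² = (-1216 − (-560))/10496 = -1/16.
Reflection = X − 2λn = (-4, -12, 6) − (-1/8)·(64, 48, -64) = (4, -6, -2).

(4, -6, -2)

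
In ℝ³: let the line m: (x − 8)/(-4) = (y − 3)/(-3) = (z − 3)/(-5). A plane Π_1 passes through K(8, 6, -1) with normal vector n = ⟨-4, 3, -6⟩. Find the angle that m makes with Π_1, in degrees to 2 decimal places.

42.06

m has direction (-4, -3, -5) through (8, 3, 3).
Π_1: n·r = n·K gives -4x + 3y - 6z = -8.
sin θ = |n·v| / (|n||v|) = |37| / (√61 · √50) = 0.66996.
θ ≈ 42.06°.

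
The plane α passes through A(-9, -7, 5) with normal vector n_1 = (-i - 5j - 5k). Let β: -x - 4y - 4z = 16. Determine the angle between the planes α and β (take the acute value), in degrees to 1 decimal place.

α: n_1·r = n_1·A gives -x - 5y - 5z = 19.
cos θ = |n₁·n₂| / (|n₁||n₂|) = |41| / (√51 · √33).
θ = arccos(0.99941) ≈ 2.0°.

2.0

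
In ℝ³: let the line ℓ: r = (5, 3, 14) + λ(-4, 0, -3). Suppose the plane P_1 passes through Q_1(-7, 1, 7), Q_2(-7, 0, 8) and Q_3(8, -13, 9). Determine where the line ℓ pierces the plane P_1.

Q_1Q_2 = (0, -1, 1), Q_1Q_3 = (15, -14, 2); a normal to P_1 is Q_1Q_2 × Q_1Q_3 = (12, 15, 15).
Using Q_1: P_1 has equation 12x + 15y + 15z = 36.
Substitute r = (5, 3, 14) + t(-4, 0, -3) into the plane: 315 + (-93)t = 36, so t = 3.
Intersection: (5, 3, 14) + 3·(-4, 0, -3) = (-7, 3, 5).

(-7, 3, 5)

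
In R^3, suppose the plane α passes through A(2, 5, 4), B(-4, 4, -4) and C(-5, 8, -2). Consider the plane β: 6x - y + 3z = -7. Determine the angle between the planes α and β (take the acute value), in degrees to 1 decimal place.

73.4

AB = (-6, -1, -8), AC = (-7, 3, -6); a normal to α is AB × AC = (30, 20, -25).
Using A: α has equation 30x + 20y - 25z = 60.
cos θ = |n₁·n₂| / (|n₁||n₂|) = |85| / (√1925 · √46).
θ = arccos(0.28564) ≈ 73.4°.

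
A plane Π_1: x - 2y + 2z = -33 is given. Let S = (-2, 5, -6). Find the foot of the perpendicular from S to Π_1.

(-3, 7, -8)

Foot = S − λn with λ = (n·S − d)/|n|² = (-24 − (-33))/9 = 1.
Foot = (-2, 5, -6) − 1·(1, -2, 2) = (-3, 7, -8).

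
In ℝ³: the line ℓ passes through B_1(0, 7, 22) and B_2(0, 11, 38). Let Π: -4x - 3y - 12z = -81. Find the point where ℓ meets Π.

(0, 3, 6)

A direction vector for ℓ is B_2 − B_1 = (0, 4, 16).
Substitute r = (0, 7, 22) + t(0, 4, 16) into the plane: -285 + (-204)t = -81, so t = -1.
Intersection: (0, 7, 22) + (-1)·(0, 4, 16) = (0, 3, 6).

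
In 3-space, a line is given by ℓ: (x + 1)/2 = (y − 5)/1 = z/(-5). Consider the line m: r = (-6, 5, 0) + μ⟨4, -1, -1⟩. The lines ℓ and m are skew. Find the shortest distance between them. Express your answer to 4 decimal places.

1.5076

ℓ has direction (2, 1, -5) through (-1, 5, 0).
Common perpendicular direction n = (2, 1, -5) × (4, -1, -1) = (-6, -18, -6).
With w = (-6, 5, 0) − (-1, 5, 0) = (-5, 0, 0), w · n = 30.
Distance = |w · n| / |n| = |30| / √396 ≈ 1.5076.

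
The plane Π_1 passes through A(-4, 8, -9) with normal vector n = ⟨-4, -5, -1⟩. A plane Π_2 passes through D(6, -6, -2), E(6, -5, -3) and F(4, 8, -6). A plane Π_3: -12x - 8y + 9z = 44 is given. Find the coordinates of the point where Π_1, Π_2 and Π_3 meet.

Π_1: n·r = n·A gives -4x - 5y - z = -15.
DE = (0, 1, -1), DF = (-2, 14, -4); a normal to Π_2 is DE × DF = (10, 2, 2).
Using D: Π_2 has equation 10x + 2y + 2z = 44.
Solving the 3×3 linear system -4x - 5y - z = -15, 10x + 2y + 2z = 44, -12x - 8y + 9z = 44 (e.g. by elimination or Cramer's rule, determinant = 490) gives (3, -1, 8).

(3, -1, 8)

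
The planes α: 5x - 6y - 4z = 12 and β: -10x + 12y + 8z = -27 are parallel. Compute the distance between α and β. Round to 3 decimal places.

Rescale β by 1/(-2): 5x - 6y - 4z = 27/2. Then distance = |12 − (27/2)| / √77 ≈ 0.171.

0.171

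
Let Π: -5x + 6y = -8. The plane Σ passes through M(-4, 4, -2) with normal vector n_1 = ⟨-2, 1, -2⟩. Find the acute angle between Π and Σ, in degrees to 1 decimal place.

46.9

Σ: n_1·r = n_1·M gives -2x + y - 2z = 16.
cos θ = |n₁·n₂| / (|n₁||n₂|) = |16| / (√61 · √9).
θ = arccos(0.68286) ≈ 46.9°.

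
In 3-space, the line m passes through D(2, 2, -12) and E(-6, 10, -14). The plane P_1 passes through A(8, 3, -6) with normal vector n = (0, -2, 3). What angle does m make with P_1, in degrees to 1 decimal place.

A direction vector for m is E − D = (-8, 8, -2).
P_1: n·r = n·A gives -2y + 3z = -24.
sin θ = |n·v| / (|n||v|) = |-22| / (√13 · √132) = 0.53109.
θ ≈ 32.1°.

32.1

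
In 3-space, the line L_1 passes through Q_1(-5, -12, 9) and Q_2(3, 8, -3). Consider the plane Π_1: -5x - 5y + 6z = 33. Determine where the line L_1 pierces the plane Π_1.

A direction vector for L_1 is Q_2 − Q_1 = (8, 20, -12).
Substitute r = (-5, -12, 9) + t(8, 20, -12) into the plane: 139 + (-212)t = 33, so t = 1/2.
Intersection: (-5, -12, 9) + (1/2)·(8, 20, -12) = (-1, -2, 3).

(-1, -2, 3)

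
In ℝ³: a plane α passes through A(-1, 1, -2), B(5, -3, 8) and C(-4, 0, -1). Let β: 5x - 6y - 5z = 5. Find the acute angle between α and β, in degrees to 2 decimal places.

AB = (6, -4, 10), AC = (-3, -1, 1); a normal to α is AB × AC = (6, -36, -18).
Using A: α has equation 6x - 36y - 18z = -6.
cos θ = |n₁·n₂| / (|n₁||n₂|) = |336| / (√1656 · √86).
θ = arccos(0.89035) ≈ 27.08°.

27.08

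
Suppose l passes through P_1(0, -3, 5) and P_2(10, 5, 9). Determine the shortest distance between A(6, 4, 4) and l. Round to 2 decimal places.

A direction vector for l is P_2 − P_1 = (10, 8, 4).
Taking (0, -3, 5) on l with direction v = (10, 8, 4): w = A − (0, -3, 5) = (6, 7, -1), and w × v = (36, -34, -22).
Distance = |w × v| / |v| = √2936 / √180 ≈ 4.04.

4.04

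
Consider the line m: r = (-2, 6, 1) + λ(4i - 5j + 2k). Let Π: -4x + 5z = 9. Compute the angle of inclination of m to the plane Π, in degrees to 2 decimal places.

sin θ = |n·v| / (|n||v|) = |-6| / (√41 · √45) = 0.13969.
θ ≈ 8.03°.

8.03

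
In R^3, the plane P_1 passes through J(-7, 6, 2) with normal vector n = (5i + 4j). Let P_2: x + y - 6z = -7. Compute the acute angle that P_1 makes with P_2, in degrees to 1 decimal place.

76.8

P_1: n·r = n·J gives 5x + 4y = -11.
cos θ = |n₁·n₂| / (|n₁||n₂|) = |9| / (√41 · √38).
θ = arccos(0.22801) ≈ 76.8°.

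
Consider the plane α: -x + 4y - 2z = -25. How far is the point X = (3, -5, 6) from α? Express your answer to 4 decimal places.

n·X − d = (-1)·(3) + (4)·(-5) + (-2)·(6) − (-25) = -10; |n| = √21.
Distance = |-10| / √21 = 10/√21 ≈ 2.1822.

2.1822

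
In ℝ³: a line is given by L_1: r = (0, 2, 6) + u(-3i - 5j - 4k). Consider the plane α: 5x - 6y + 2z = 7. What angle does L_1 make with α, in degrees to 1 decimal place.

7.1

sin θ = |n·v| / (|n||v|) = |7| / (√65 · √50) = 0.12279.
θ ≈ 7.1°.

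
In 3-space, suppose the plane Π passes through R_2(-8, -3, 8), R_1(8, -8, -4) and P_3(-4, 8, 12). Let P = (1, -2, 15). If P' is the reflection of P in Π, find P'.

(-7, 6, 1)

R_2R_1 = (16, -5, -12), R_2P_3 = (4, 11, 4); a normal to Π is R_2R_1 × R_2P_3 = (112, -112, 196).
Using R_2: Π has equation 112x - 112y + 196z = 1008.
λ = (n·P − d)/|n|² = (3276 − 1008)/63504 = 1/28.
Reflection = P − 2λn = (1, -2, 15) − (1/14)·(112, -112, 196) = (-7, 6, 1).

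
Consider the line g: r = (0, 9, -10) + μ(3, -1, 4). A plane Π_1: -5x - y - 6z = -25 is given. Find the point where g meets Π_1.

Substitute r = (0, 9, -10) + t(3, -1, 4) into the plane: 51 + (-38)t = -25, so t = 2.
Intersection: (0, 9, -10) + 2·(3, -1, 4) = (6, 7, -2).

(6, 7, -2)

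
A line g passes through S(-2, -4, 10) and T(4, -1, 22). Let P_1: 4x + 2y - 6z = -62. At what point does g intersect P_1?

A direction vector for g is T − S = (6, 3, 12).
Substitute r = (-2, -4, 10) + t(6, 3, 12) into the plane: -76 + (-42)t = -62, so t = -1/3.
Intersection: (-2, -4, 10) + (-1/3)·(6, 3, 12) = (-4, -5, 6).

(-4, -5, 6)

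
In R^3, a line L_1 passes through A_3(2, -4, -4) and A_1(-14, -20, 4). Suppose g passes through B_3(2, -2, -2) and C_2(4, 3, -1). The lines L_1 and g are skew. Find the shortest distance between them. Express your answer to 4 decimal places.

A direction vector for L_1 is A_1 − A_3 = (-16, -16, 8).
A direction vector for g is C_2 − B_3 = (2, 5, 1).
Common perpendicular direction n = (-16, -16, 8) × (2, 5, 1) = (-56, 32, -48).
With w = (2, -2, -2) − (2, -4, -4) = (0, 2, 2), w · n = -32.
Distance = |w · n| / |n| = |-32| / √6464 ≈ 0.3980.

0.3980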